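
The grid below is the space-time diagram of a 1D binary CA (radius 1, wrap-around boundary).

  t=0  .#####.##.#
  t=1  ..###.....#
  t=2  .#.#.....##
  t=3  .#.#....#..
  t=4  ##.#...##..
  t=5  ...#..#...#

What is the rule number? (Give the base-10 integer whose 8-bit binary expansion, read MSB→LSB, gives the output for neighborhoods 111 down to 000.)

  nb ###: next=#  (t=0,i=2, bit7=1)
  nb ##.: next=.  (t=0,i=5, bit6=0)
  nb #.#: next=.  (t=0,i=0, bit5=0)
  nb #..: next=.  (t=1,i=0, bit4=0)
  nb .##: next=.  (t=0,i=1, bit3=0)
  nb .#.: next=#  (t=0,i=10, bit2=1)
  nb ..#: next=#  (t=1,i=1, bit1=1)
  nb ...: next=.  (t=1,i=6, bit0=0)
  bits 10000110 = 134

134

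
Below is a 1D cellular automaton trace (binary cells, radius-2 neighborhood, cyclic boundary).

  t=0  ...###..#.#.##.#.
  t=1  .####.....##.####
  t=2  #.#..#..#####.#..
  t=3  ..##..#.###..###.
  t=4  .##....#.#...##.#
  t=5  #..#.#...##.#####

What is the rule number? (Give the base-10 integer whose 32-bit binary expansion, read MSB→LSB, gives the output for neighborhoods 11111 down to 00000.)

  #####|#  b31=1 t=2,i=10
  ####.|.  b30=0 t=1,i=3
  ###.#|.  b29=0 t=1,i=16
  ###..|.  b28=0 t=0,i=5
  ##.##|#  b27=1 t=1,i=0
  ##.#.|#  b26=1 t=0,i=14
  ##..#|.  b25=0 t=0,i=6
  ##...|#  b24=1 t=1,i=5
  #.###|.  b23=0 t=1,i=1
  #.##.|.  b22=0 t=0,i=12
  #.#.#|#  b21=1 t=0,i=10
  #.#..|#  b20=1 t=0,i=15
  #..##|.  b19=0 t=2,i=7
  #..#.|.  b18=0 t=0,i=7
  #...#|.  b17=0 t=3,i=0
  #....|.  b16=0 t=0,i=0
  .####|#  b15=1 t=1,i=2
  .###.|#  b14=1 t=0,i=4
  .##.#|#  b13=1 t=0,i=13
  .##..|.  b12=0 t=3,i=3
  .#.##|#  b11=1 t=0,i=11
  .#.#.|.  b10=0 t=0,i=9
  .#..#|#  b9=1 t=2,i=3
  .#...|#  b8=1 t=0,i=16
  ..###|#  b7=1 t=0,i=3
  ..##.|#  b6=1 t=1,i=10
  ..#.#|.  b5=0 t=0,i=8
  ..#..|.  b4=0 t=2,i=5
  ...##|#  b3=1 t=0,i=2
  ...#.|.  b2=0 t=4,i=6
  ....#|#  b1=1 t=0,i=1
  .....|.  b0=0 t=1,i=7
  bits 10001101001100001110101111001010 = 2368793546

2368793546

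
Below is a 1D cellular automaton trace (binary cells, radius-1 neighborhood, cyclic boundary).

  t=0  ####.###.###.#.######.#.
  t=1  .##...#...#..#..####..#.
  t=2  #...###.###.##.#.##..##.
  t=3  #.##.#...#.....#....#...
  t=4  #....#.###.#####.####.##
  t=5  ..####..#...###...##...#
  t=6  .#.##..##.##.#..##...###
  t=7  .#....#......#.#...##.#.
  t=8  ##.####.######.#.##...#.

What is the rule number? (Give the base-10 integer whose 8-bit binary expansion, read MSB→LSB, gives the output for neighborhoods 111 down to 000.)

135

  nb ###: next=#  (t=0,i=1, bit7=1)
  nb ##.: next=.  (t=0,i=3, bit6=0)
  nb #.#: next=.  (t=0,i=4, bit5=0)
  nb #..: next=.  (t=1,i=3, bit4=0)
  nb .##: next=.  (t=0,i=0, bit3=0)
  nb .#.: next=#  (t=0,i=13, bit2=1)
  nb ..#: next=#  (t=1,i=0, bit1=1)
  nb ...: next=#  (t=1,i=4, bit0=1)
  bits 10000111 = 135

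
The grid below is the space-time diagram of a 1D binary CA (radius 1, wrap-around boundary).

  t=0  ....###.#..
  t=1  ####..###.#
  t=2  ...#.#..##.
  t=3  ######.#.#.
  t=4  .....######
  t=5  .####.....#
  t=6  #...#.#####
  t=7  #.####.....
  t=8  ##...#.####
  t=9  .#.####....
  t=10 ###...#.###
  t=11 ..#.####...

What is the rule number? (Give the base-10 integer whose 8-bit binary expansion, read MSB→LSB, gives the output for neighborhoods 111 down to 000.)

  ### -> .   bit 7 = 0  t=0,i=5
  ##. -> #   bit 6 = 1  t=0,i=6
  #.# -> #   bit 5 = 1  t=0,i=7
  #.. -> .   bit 4 = 0  t=0,i=9
  .## -> .   bit 3 = 0  t=0,i=4
  .#. -> #   bit 2 = 1  t=0,i=8
  ..# -> #   bit 1 = 1  t=0,i=3
  ... -> #   bit 0 = 1  t=0,i=0
  bits 01100111 = 103

103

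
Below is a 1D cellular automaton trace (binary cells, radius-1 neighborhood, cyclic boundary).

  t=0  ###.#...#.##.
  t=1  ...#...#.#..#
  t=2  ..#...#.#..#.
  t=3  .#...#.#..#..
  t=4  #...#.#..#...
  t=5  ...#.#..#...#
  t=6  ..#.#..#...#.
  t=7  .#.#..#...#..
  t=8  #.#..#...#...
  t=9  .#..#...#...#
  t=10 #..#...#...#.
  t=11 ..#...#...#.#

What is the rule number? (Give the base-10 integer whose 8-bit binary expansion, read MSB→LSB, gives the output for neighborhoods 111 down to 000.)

  ### -> .   bit 7 = 0  t=0,i=1
  ##. -> .   bit 6 = 0  t=0,i=2
  #.# -> #   bit 5 = 1  t=0,i=3
  #.. -> .   bit 4 = 0  t=0,i=5
  .## -> .   bit 3 = 0  t=0,i=0
  .#. -> .   bit 2 = 0  t=0,i=4
  ..# -> #   bit 1 = 1  t=0,i=7
  ... -> .   bit 0 = 0  t=0,i=6
  bits 00100010 = 34

34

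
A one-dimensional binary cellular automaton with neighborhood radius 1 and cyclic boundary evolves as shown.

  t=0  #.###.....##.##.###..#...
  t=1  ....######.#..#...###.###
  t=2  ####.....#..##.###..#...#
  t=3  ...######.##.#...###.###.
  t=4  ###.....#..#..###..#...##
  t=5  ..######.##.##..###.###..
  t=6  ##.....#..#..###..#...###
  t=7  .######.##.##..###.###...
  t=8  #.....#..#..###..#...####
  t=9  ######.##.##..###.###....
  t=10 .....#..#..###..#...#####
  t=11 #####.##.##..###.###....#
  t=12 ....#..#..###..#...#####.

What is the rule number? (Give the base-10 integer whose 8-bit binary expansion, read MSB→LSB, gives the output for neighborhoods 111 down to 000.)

  nb ###: next=.  (t=0,i=3, bit7=0)
  nb ##.: next=#  (t=0,i=4, bit6=1)
  nb #.#: next=.  (t=0,i=1, bit5=0)
  nb #..: next=#  (t=0,i=5, bit4=1)
  nb .##: next=.  (t=0,i=2, bit3=0)
  nb .#.: next=.  (t=0,i=0, bit2=0)
  nb ..#: next=#  (t=0,i=9, bit1=1)
  nb ...: next=#  (t=0,i=6, bit0=1)
  bits 01010011 = 83

83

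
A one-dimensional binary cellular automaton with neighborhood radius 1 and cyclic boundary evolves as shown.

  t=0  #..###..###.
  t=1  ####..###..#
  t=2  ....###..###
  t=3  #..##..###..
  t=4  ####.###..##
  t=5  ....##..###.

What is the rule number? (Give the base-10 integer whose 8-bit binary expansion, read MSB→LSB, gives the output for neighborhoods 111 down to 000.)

62

  nb ###: next=.  (t=0,i=4, bit7=0)
  nb ##.: next=.  (t=0,i=5, bit6=0)
  nb #.#: next=#  (t=0,i=11, bit5=1)
  nb #..: next=#  (t=0,i=1, bit4=1)
  nb .##: next=#  (t=0,i=3, bit3=1)
  nb .#.: next=#  (t=0,i=0, bit2=1)
  nb ..#: next=#  (t=0,i=2, bit1=1)
  nb ...: next=.  (t=2,i=1, bit0=0)
  bits 00111110 = 62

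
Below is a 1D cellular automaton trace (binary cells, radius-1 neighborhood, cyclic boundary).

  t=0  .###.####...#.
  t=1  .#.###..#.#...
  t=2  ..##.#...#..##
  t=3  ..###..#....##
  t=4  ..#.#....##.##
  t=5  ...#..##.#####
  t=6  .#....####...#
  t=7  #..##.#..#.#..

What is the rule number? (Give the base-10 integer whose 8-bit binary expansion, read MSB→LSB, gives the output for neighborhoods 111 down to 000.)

105

  [7] ### => .  t=0,i=2
  [6] ##. => #  t=0,i=3
  [5] #.# => #  t=0,i=4
  [4] #.. => .  t=0,i=9
  [3] .## => #  t=0,i=1
  [2] .#. => .  t=0,i=12
  [1] ..# => .  t=0,i=0
  [0] ... => #  t=0,i=10
  bits 01101001 = 105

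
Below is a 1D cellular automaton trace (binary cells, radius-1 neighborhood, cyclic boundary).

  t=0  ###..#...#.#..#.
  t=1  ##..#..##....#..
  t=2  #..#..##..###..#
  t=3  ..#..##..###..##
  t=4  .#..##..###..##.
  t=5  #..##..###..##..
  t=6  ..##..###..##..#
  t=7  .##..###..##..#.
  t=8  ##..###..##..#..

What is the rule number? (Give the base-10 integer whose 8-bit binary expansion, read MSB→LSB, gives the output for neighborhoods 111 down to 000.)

  [7] ### => #  t=0,i=1
  [6] ##. => .  t=0,i=2
  [5] #.# => .  t=0,i=10
  [4] #.. => .  t=0,i=3
  [3] .## => #  t=0,i=0
  [2] .#. => .  t=0,i=5
  [1] ..# => #  t=0,i=4
  [0] ... => #  t=0,i=7
  bits 10001011 = 139

139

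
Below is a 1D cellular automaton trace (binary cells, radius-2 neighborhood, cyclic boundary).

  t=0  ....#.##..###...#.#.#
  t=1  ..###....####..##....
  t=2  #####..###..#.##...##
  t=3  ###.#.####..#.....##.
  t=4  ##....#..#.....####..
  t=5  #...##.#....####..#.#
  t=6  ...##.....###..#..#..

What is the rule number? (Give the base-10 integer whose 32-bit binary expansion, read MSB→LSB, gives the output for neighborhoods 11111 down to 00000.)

2424849135

  #####|#  b31=1 t=2,i=0
  ####.|.  b30=0 t=1,i=11
  ###.#|.  b29=0 t=3,i=2
  ###..|#  b28=1 t=0,i=12
  ##.##|.  b27=0 t=3,i=20
  ##.#.|.  b26=0 t=3,i=3
  ##..#|.  b25=0 t=0,i=8
  ##...|.  b24=0 t=0,i=13
  #.###|#  b23=1 t=3,i=0
  #.##.|.  b22=0 t=0,i=6
  #.#.#|.  b21=0 t=0,i=18
  #.#..|.  b20=0 t=0,i=20
  #..##|#  b19=1 t=0,i=9
  #..#.|.  b18=0 t=2,i=11
  #...#|.  b17=0 t=0,i=14
  #....|.  b16=0 t=0,i=1
  .####|.  b15=0 t=1,i=10
  .###.|#  b14=1 t=0,i=11
  .##.#|.  b13=0 t=3,i=19
  .##..|.  b12=0 t=0,i=7
  .#.##|.  b11=0 t=0,i=5
  .#.#.|.  b10=0 t=0,i=17
  .#..#|#  b9=1 t=4,i=7
  .#...|.  b8=0 t=0,i=0
  ..###|#  b7=1 t=0,i=10
  ..##.|#  b6=1 t=1,i=15
  ..#.#|#  b5=1 t=0,i=4
  ..#..|.  b4=0 t=3,i=12
  ...##|#  b3=1 t=1,i=1
  ...#.|#  b2=1 t=0,i=3
  ....#|#  b1=1 t=0,i=2
  .....|#  b0=1 t=1,i=19
  bits 10010000100010000100001011101111 = 2424849135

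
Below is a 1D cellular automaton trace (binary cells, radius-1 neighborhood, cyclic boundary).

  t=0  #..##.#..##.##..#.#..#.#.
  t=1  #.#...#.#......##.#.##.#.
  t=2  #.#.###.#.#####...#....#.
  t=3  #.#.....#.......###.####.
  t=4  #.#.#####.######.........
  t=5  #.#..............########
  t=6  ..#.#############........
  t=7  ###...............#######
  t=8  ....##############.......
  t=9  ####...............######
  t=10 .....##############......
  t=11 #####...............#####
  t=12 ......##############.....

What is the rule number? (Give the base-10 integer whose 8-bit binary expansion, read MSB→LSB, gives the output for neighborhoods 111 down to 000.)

7

  ###|.  b7=0 t=2,i=5
  ##.|.  b6=0 t=0,i=4
  #.#|.  b5=0 t=0,i=5
  #..|.  b4=0 t=0,i=1
  .##|.  b3=0 t=0,i=3
  .#.|#  b2=1 t=0,i=0
  ..#|#  b1=1 t=0,i=2
  ...|#  b0=1 t=1,i=4
  bits 00000111 = 7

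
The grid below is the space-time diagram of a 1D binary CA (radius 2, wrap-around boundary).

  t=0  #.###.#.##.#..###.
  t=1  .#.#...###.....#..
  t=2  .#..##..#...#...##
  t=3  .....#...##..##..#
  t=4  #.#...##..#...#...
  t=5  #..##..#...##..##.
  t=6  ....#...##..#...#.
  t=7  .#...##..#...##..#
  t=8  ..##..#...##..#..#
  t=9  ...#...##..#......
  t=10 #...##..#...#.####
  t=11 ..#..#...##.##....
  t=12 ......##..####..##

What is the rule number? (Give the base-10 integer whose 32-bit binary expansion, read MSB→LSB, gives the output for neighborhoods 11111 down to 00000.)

  [31] ##### => .  t=10,i=16
  [30] ####. => .  t=10,i=17
  [29] ###.# => .  t=0,i=4
  [28] ###.. => .  t=1,i=9
  [27] ##.## => #  t=11,i=11
  [26] ##.#. => .  t=0,i=5
  [25] ##..# => .  t=2,i=6
  [24] ##... => .  t=1,i=10
  [23] #.### => .  t=0,i=2
  [22] #.##. => #  t=0,i=8
  [21] #.#.# => .  t=0,i=0
  [20] #.#.. => .  t=0,i=11
  [19] #..## => .  t=0,i=13
  [18] #..#. => .  t=2,i=7
  [17] #...# => #  t=1,i=5
  [16] #.... => .  t=1,i=11
  [15] .#### => .  t=10,i=15
  [14] .###. => #  t=0,i=3
  [13] .##.# => #  t=0,i=9
  [12] .##.. => #  t=2,i=5
  [11] .#.## => #  t=0,i=1
  [10] .#.#. => .  t=1,i=2
  [9] .#..# => .  t=0,i=12
  [8] .#... => #  t=1,i=4
  [7] ..### => .  t=0,i=14
  [6] ..##. => .  t=2,i=4
  [5] ..#.# => #  t=1,i=1
  [4] ..#.. => .  t=1,i=15
  [3] ...## => .  t=1,i=6
  [2] ...#. => .  t=1,i=0
  [1] ....# => .  t=1,i=13
  [0] ..... => #  t=1,i=12
  bits 00001000010000100111100100100001 = 138574113

138574113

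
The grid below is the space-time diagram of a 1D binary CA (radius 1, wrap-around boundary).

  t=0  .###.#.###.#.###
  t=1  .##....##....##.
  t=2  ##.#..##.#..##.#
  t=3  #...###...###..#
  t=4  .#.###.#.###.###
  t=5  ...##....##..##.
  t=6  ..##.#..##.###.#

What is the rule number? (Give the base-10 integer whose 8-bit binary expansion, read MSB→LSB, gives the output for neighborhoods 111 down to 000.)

154

  [7] ### => #  t=0,i=2
  [6] ##. => .  t=0,i=3
  [5] #.# => .  t=0,i=0
  [4] #.. => #  t=1,i=3
  [3] .## => #  t=0,i=1
  [2] .#. => .  t=0,i=5
  [1] ..# => #  t=1,i=0
  [0] ... => .  t=1,i=4
  bits 10011010 = 154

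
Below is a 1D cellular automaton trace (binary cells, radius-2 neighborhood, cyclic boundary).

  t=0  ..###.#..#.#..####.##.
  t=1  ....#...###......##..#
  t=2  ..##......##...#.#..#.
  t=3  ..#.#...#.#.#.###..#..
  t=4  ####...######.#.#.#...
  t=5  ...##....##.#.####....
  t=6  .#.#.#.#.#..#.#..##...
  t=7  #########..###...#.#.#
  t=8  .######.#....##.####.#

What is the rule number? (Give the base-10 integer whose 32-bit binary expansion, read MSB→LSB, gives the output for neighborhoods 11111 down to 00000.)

3114533990

  #####|#  b31=1 t=4,i=9
  ####.|.  b30=0 t=0,i=16
  ###.#|#  b29=1 t=0,i=4
  ###..|#  b28=1 t=1,i=10
  ##.##|#  b27=1 t=0,i=18
  ##.#.|.  b26=0 t=0,i=5
  ##..#|.  b25=0 t=1,i=19
  ##...|#  b24=1 t=0,i=21
  #.###|#  b23=1 t=3,i=14
  #.##.|.  b22=0 t=0,i=19
  #.#.#|#  b21=1 t=3,i=10
  #.#..|.  b20=0 t=0,i=6
  #..##|.  b19=0 t=0,i=13
  #..#.|#  b18=1 t=0,i=8
  #...#|.  b17=0 t=0,i=0
  #....|.  b16=0 t=1,i=1
  .####|.  b15=0 t=0,i=15
  .###.|.  b14=0 t=0,i=3
  .##.#|.  b13=0 t=5,i=10
  .##..|.  b12=0 t=0,i=20
  .#.##|.  b11=0 t=3,i=13
  .#.#.|#  b10=1 t=0,i=10
  .#..#|.  b9=0 t=0,i=7
  .#...|.  b8=0 t=1,i=0
  ..###|.  b7=0 t=0,i=2
  ..##.|#  b6=1 t=1,i=17
  ..#.#|#  b5=1 t=0,i=9
  ..#..|.  b4=0 t=1,i=4
  ...##|.  b3=0 t=0,i=1
  ...#.|#  b2=1 t=1,i=3
  ....#|#  b1=1 t=1,i=2
  .....|.  b0=0 t=1,i=13
  bits 10111001101001000000010001100110 = 3114533990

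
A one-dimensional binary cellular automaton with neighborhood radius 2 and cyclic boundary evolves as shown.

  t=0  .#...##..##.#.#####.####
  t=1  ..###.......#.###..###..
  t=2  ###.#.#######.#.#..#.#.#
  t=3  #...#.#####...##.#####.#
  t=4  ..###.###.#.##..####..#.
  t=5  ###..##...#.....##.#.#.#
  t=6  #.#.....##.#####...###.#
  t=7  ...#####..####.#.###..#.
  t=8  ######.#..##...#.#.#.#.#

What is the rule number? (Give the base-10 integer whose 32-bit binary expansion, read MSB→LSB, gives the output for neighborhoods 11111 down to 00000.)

2561116079

  [31] ##### => #  t=0,i=16
  [30] ####. => .  t=0,i=17
  [29] ###.# => .  t=0,i=18
  [28] ###.. => #  t=1,i=4
  [27] ##.## => #  t=0,i=19
  [26] ##.#. => .  t=0,i=0
  [25] ##..# => .  t=0,i=7
  [24] ##... => .  t=1,i=5
  [23] #.### => #  t=0,i=14
  [22] #.##. => .  t=3,i=23
  [21] #.#.# => #  t=0,i=12
  [20] #.#.. => .  t=0,i=1
  [19] #..## => .  t=0,i=8
  [18] #..#. => #  t=2,i=18
  [17] #...# => #  t=0,i=3
  [16] #.... => #  t=1,i=6
  [15] .#### => #  t=0,i=15
  [14] .###. => .  t=1,i=3
  [13] .##.# => .  t=0,i=10
  [12] .##.. => .  t=0,i=6
  [11] .#.## => .  t=0,i=13
  [10] .#.#. => #  t=2,i=15
  [9] .#..# => #  t=2,i=17
  [8] .#... => #  t=0,i=2
  [7] ..### => #  t=1,i=2
  [6] ..##. => .  t=0,i=5
  [5] ..#.# => #  t=1,i=12
  [4] ..#.. => .  t=4,i=22
  [3] ...## => #  t=0,i=4
  [2] ...#. => #  t=1,i=11
  [1] ....# => #  t=1,i=0
  [0] ..... => #  t=1,i=7
  bits 10011000101001111000011110101111 = 2561116079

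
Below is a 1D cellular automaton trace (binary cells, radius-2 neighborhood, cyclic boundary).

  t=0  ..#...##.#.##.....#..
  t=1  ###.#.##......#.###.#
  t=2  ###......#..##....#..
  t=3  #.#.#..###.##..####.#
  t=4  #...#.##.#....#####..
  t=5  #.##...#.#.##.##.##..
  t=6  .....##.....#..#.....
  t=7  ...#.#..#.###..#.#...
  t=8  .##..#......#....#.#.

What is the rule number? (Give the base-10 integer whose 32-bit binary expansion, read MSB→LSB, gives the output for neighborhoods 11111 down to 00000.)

1880858838

  #####|.  b31=0 t=4,i=16
  ####.|#  b30=1 t=1,i=1
  ###.#|#  b29=1 t=1,i=2
  ###..|#  b28=1 t=2,i=2
  ##.##|.  b27=0 t=1,i=19
  ##.#.|.  b26=0 t=0,i=8
  ##..#|.  b25=0 t=3,i=13
  ##...|.  b24=0 t=0,i=13
  #.###|.  b23=0 t=1,i=16
  #.##.|.  b22=0 t=0,i=11
  #.#.#|.  b21=0 t=0,i=9
  #.#..|#  b20=1 t=3,i=4
  #..##|#  b19=1 t=2,i=11
  #..#.|.  b18=0 t=4,i=20
  #...#|#  b17=1 t=0,i=4
  #....|#  b16=1 t=0,i=14
  .####|#  b15=1 t=1,i=0
  .###.|.  b14=0 t=1,i=17
  .##.#|#  b13=1 t=0,i=7
  .##..|.  b12=0 t=0,i=12
  .#.##|.  b11=0 t=0,i=10
  .#.#.|.  b10=0 t=3,i=3
  .#..#|.  b9=0 t=2,i=10
  .#...|.  b8=0 t=0,i=3
  ..###|#  b7=1 t=2,i=0
  ..##.|#  b6=1 t=0,i=6
  ..#.#|.  b5=0 t=1,i=14
  ..#..|#  b4=1 t=0,i=2
  ...##|.  b3=0 t=0,i=5
  ...#.|#  b2=1 t=0,i=1
  ....#|#  b1=1 t=0,i=0
  .....|.  b0=0 t=0,i=15
  bits 01110000000110111010000011010110 = 1880858838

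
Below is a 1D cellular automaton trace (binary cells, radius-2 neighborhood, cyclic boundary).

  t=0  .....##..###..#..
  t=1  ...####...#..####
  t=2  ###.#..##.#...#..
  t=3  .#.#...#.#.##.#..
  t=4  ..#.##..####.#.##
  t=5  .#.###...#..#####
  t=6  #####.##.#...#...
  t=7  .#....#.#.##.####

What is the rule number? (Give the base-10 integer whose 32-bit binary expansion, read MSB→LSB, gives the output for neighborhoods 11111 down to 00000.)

99081562

  nb #####: next=.  (t=5,i=14, bit31=0)
  nb ####.: next=.  (t=1,i=5, bit30=0)
  nb ###.#: next=.  (t=2,i=2, bit29=0)
  nb ###..: next=.  (t=0,i=11, bit28=0)
  nb ##.##: next=.  (t=6,i=5, bit27=0)
  nb ##.#.: next=#  (t=2,i=3, bit26=1)
  nb ##..#: next=.  (t=0,i=7, bit25=0)
  nb ##...: next=#  (t=1,i=0, bit24=1)
  nb #.###: next=#  (t=5,i=3, bit23=1)
  nb #.##.: next=#  (t=3,i=11, bit22=1)
  nb #.#.#: next=#  (t=3,i=9, bit21=1)
  nb #.#..: next=.  (t=2,i=4, bit20=0)
  nb #..##: next=.  (t=0,i=8, bit19=0)
  nb #..#.: next=#  (t=0,i=13, bit18=1)
  nb #...#: next=#  (t=1,i=1, bit17=1)
  nb #....: next=#  (t=0,i=16, bit16=1)
  nb .####: next=#  (t=1,i=4, bit15=1)
  nb .###.: next=#  (t=0,i=10, bit14=1)
  nb .##.#: next=.  (t=2,i=8, bit13=0)
  nb .##..: next=#  (t=0,i=6, bit12=1)
  nb .#.##: next=#  (t=3,i=10, bit11=1)
  nb .#.#.: next=#  (t=3,i=2, bit10=1)
  nb .#..#: next=.  (t=1,i=11, bit9=0)
  nb .#...: next=#  (t=0,i=15, bit8=1)
  nb ..###: next=.  (t=0,i=9, bit7=0)
  nb ..##.: next=#  (t=0,i=5, bit6=1)
  nb ..#.#: next=.  (t=3,i=1, bit5=0)
  nb ..#..: next=#  (t=0,i=14, bit4=1)
  nb ...##: next=#  (t=0,i=4, bit3=1)
  nb ...#.: next=.  (t=1,i=9, bit2=0)
  nb ....#: next=#  (t=0,i=3, bit1=1)
  nb .....: next=.  (t=0,i=0, bit0=0)
  bits 00000101111001111101110101011010 = 99081562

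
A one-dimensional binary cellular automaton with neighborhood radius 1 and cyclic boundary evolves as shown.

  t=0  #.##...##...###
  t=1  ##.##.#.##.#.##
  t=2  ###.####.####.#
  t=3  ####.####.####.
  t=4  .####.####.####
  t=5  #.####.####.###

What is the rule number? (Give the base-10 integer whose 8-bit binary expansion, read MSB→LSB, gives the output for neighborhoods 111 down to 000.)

  ###|#  b7=1 t=0,i=13
  ##.|#  b6=1 t=0,i=0
  #.#|#  b5=1 t=0,i=1
  #..|#  b4=1 t=0,i=4
  .##|.  b3=0 t=0,i=2
  .#.|#  b2=1 t=1,i=6
  ..#|#  b1=1 t=0,i=6
  ...|.  b0=0 t=0,i=5
  bits 11110110 = 246

246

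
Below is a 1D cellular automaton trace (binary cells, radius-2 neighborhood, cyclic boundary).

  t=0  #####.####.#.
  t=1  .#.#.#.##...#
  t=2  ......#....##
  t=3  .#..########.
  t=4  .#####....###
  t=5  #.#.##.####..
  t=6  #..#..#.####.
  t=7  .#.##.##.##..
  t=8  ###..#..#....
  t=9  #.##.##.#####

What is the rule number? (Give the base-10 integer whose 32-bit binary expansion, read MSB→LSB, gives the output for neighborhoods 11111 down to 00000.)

  nb #####: next=.  (t=0,i=2, bit31=0)
  nb ####.: next=#  (t=0,i=3, bit30=1)
  nb ###.#: next=.  (t=0,i=4, bit29=0)
  nb ###..: next=#  (t=3,i=11, bit28=1)
  nb ##.##: next=#  (t=0,i=5, bit27=1)
  nb ##.#.: next=.  (t=0,i=10, bit26=0)
  nb ##..#: next=#  (t=3,i=12, bit25=1)
  nb ##...: next=.  (t=1,i=9, bit24=0)
  nb #.###: next=.  (t=0,i=0, bit23=0)
  nb #.##.: next=.  (t=1,i=7, bit22=0)
  nb #.#.#: next=.  (t=0,i=11, bit21=0)
  nb #.#..: next=.  (t=6,i=0, bit20=0)
  nb #..##: next=#  (t=3,i=3, bit19=1)
  nb #..#.: next=.  (t=3,i=0, bit18=0)
  nb #...#: next=.  (t=1,i=10, bit17=0)
  nb #....: next=#  (t=2,i=1, bit16=1)
  nb .####: next=#  (t=0,i=1, bit15=1)
  nb .###.: next=.  (t=4,i=11, bit14=0)
  nb .##.#: next=.  (t=5,i=5, bit13=0)
  nb .##..: next=.  (t=1,i=8, bit12=0)
  nb .#.##: next=#  (t=0,i=12, bit11=1)
  nb .#.#.: next=.  (t=1,i=0, bit10=0)
  nb .#..#: next=#  (t=3,i=2, bit9=1)
  nb .#...: next=#  (t=2,i=7, bit8=1)
  nb ..###: next=#  (t=3,i=4, bit7=1)
  nb ..##.: next=#  (t=2,i=11, bit6=1)
  nb ..#.#: next=#  (t=1,i=12, bit5=1)
  nb ..#..: next=#  (t=2,i=6, bit4=1)
  nb ...##: next=#  (t=2,i=10, bit3=1)
  nb ...#.: next=#  (t=1,i=11, bit2=1)
  nb ....#: next=#  (t=2,i=4, bit1=1)
  nb .....: next=.  (t=2,i=2, bit0=0)
  bits 01011010000010011000101111111110 = 1510575102

1510575102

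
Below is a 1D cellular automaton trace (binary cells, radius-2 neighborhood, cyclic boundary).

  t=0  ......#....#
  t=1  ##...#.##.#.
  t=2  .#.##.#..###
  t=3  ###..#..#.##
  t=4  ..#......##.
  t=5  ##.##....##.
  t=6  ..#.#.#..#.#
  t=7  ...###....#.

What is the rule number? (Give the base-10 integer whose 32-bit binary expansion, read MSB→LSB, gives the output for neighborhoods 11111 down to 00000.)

  #####|.  b31=0 t=3,i=0
  ####.|.  b30=0 t=3,i=1
  ###.#|#  b29=1 t=2,i=11
  ###..|#  b28=1 t=3,i=2
  ##.##|#  b27=1 t=5,i=2
  ##.#.|#  b26=1 t=1,i=9
  ##..#|.  b25=0 t=3,i=3
  ##...|.  b24=0 t=1,i=2
  #.###|#  b23=1 t=3,i=10
  #.##.|.  b22=0 t=1,i=0
  #.#.#|#  b21=1 t=1,i=10
  #.#..|.  b20=0 t=2,i=6
  #..##|#  b19=1 t=2,i=8
  #..#.|.  b18=0 t=3,i=4
  #...#|#  b17=1 t=1,i=3
  #....|#  b16=1 t=0,i=1
  .####|.  b15=0 t=3,i=11
  .###.|#  b14=1 t=2,i=10
  .##.#|.  b13=0 t=1,i=8
  .##..|#  b12=1 t=1,i=1
  .#.##|#  b11=1 t=1,i=6
  .#.#.|#  b10=1 t=6,i=3
  .#..#|.  b9=0 t=2,i=7
  .#...|#  b8=1 t=0,i=0
  ..###|.  b7=0 t=2,i=9
  ..##.|#  b6=1 t=4,i=9
  ..#.#|.  b5=0 t=1,i=5
  ..#..|.  b4=0 t=0,i=6
  ...##|.  b3=0 t=4,i=8
  ...#.|#  b2=1 t=0,i=5
  ....#|.  b1=0 t=0,i=4
  .....|.  b0=0 t=0,i=2
  bits 00111100101010110101110101000100 = 1017863492

1017863492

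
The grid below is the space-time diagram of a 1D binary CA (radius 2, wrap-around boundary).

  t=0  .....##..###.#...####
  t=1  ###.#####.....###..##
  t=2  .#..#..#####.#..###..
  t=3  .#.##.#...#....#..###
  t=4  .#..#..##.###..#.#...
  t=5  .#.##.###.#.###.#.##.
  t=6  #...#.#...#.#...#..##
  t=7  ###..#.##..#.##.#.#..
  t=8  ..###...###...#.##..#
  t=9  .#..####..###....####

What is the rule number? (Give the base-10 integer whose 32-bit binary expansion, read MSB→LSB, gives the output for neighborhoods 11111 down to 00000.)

1403991385

  ##### -> .   bit 31 = 0  t=1,i=0
  ####. -> #   bit 30 = 1  t=0,i=19
  ###.# -> .   bit 29 = 0  t=0,i=11
  ###.. -> #   bit 28 = 1  t=0,i=20
  ##.## -> .   bit 27 = 0  t=1,i=3
  ##.#. -> .   bit 26 = 0  t=0,i=12
  ##..# -> #   bit 25 = 1  t=0,i=7
  ##... -> #   bit 24 = 1  t=0,i=0
  #.### -> #   bit 23 = 1  t=1,i=4
  #.##. -> .   bit 22 = 0  t=3,i=3
  #.#.# -> #   bit 21 = 1  t=3,i=1
  #.#.. -> .   bit 20 = 0  t=0,i=13
  #..## -> #   bit 19 = 1  t=0,i=8
  #..#. -> #   bit 18 = 1  t=2,i=3
  #...# -> #   bit 17 = 1  t=0,i=15
  #.... -> #   bit 16 = 1  t=0,i=1
  .#### -> .   bit 15 = 0  t=0,i=18
  .###. -> .   bit 14 = 0  t=0,i=10
  .##.# -> #   bit 13 = 1  t=3,i=4
  .##.. -> #   bit 12 = 1  t=0,i=6
  .#.## -> .   bit 11 = 0  t=3,i=2
  .#.#. -> #   bit 10 = 1  t=4,i=16
  .#..# -> .   bit 9 = 0  t=2,i=2
  .#... -> #   bit 8 = 1  t=0,i=14
  ..### -> .   bit 7 = 0  t=0,i=9
  ..##. -> #   bit 6 = 1  t=0,i=5
  ..#.# -> .   bit 5 = 0  t=4,i=15
  ..#.. -> #   bit 4 = 1  t=2,i=1
  ...## -> #   bit 3 = 1  t=0,i=4
  ...#. -> .   bit 2 = 0  t=2,i=0
  ....# -> .   bit 1 = 0  t=0,i=3
  ..... -> #   bit 0 = 1  t=0,i=2
  bits 01010011101011110011010101011001 = 1403991385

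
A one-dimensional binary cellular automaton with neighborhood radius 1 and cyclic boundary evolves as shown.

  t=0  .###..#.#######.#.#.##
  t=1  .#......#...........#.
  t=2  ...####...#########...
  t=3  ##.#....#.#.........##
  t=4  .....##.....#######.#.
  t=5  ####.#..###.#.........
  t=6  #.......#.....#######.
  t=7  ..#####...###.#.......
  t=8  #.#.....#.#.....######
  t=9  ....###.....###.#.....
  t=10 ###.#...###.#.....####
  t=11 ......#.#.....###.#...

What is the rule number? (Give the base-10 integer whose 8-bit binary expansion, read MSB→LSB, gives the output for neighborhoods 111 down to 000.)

  ###|.  b7=0 t=0,i=2
  ##.|.  b6=0 t=0,i=3
  #.#|.  b5=0 t=0,i=0
  #..|.  b4=0 t=0,i=4
  .##|#  b3=1 t=0,i=1
  .#.|.  b2=0 t=0,i=6
  ..#|.  b1=0 t=0,i=5
  ...|#  b0=1 t=1,i=3
  bits 00001001 = 9

9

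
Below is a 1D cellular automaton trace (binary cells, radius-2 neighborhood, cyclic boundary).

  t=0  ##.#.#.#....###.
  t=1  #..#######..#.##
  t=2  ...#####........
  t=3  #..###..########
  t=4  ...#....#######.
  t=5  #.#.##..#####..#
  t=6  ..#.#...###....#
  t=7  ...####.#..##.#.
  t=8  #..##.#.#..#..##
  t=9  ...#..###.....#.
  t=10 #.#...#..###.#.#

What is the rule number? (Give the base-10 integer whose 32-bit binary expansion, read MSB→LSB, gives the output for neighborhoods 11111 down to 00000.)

2842920389

  [31] ##### => #  t=1,i=5
  [30] ####. => .  t=1,i=8
  [29] ###.# => #  t=0,i=14
  [28] ###.. => .  t=1,i=0
  [27] ##.## => #  t=0,i=15
  [26] ##.#. => .  t=0,i=2
  [25] ##..# => .  t=1,i=1
  [24] ##... => #  t=2,i=8
  [23] #.### => .  t=1,i=14
  [22] #.##. => #  t=0,i=0
  [21] #.#.# => #  t=0,i=3
  [20] #.#.. => #  t=0,i=7
  [19] #..## => .  t=1,i=2
  [18] #..#. => .  t=1,i=11
  [17] #...# => #  t=6,i=6
  [16] #.... => #  t=0,i=9
  [15] .#### => #  t=1,i=4
  [14] .###. => .  t=0,i=13
  [13] .##.# => .  t=0,i=1
  [12] .##.. => .  t=5,i=5
  [11] .#.## => .  t=1,i=13
  [10] .#.#. => #  t=0,i=4
  [9] .#..# => .  t=6,i=0
  [8] .#... => #  t=0,i=8
  [7] ..### => #  t=0,i=12
  [6] ..##. => #  t=5,i=15
  [5] ..#.# => .  t=1,i=12
  [4] ..#.. => .  t=4,i=3
  [3] ...## => .  t=0,i=11
  [2] ...#. => #  t=4,i=2
  [1] ....# => .  t=0,i=10
  [0] ..... => #  t=2,i=0
  bits 10101001011100111000010111000101 = 2842920389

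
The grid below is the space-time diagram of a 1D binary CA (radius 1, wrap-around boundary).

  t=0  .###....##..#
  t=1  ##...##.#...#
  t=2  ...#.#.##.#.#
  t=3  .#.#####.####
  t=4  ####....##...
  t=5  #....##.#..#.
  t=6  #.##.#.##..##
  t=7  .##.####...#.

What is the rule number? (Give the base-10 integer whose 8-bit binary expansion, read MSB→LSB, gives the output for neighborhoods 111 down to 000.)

  ### -> .   bit 7 = 0  t=0,i=2
  ##. -> .   bit 6 = 0  t=0,i=3
  #.# -> #   bit 5 = 1  t=0,i=0
  #.. -> .   bit 4 = 0  t=0,i=4
  .## -> #   bit 3 = 1  t=0,i=1
  .#. -> #   bit 2 = 1  t=0,i=12
  ..# -> .   bit 1 = 0  t=0,i=7
  ... -> #   bit 0 = 1  t=0,i=5
  bits 00101101 = 45

45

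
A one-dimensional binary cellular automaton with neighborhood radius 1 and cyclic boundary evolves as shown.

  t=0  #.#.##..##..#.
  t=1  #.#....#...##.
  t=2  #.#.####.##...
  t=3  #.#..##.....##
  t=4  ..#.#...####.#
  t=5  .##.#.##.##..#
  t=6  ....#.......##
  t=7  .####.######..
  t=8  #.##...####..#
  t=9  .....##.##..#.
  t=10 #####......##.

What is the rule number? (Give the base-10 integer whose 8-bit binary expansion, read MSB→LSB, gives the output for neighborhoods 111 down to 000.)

  ### -> #   bit 7 = 1  t=2,i=5
  ##. -> .   bit 6 = 0  t=0,i=5
  #.# -> .   bit 5 = 0  t=0,i=1
  #.. -> .   bit 4 = 0  t=0,i=6
  .## -> .   bit 3 = 0  t=0,i=4
  .#. -> #   bit 2 = 1  t=0,i=0
  ..# -> #   bit 1 = 1  t=0,i=7
  ... -> #   bit 0 = 1  t=1,i=4
  bits 10000111 = 135

135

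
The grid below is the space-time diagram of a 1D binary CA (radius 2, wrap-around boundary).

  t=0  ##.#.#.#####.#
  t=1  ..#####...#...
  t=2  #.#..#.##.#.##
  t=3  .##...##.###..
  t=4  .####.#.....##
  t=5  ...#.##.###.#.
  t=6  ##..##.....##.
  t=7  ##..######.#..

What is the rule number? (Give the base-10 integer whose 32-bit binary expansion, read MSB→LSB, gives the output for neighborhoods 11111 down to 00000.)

  nb #####: next=.  (t=0,i=9, bit31=0)
  nb ####.: next=#  (t=0,i=10, bit30=1)
  nb ###.#: next=.  (t=0,i=1, bit29=0)
  nb ###..: next=.  (t=1,i=6, bit28=0)
  nb ##.##: next=.  (t=0,i=12, bit27=0)
  nb ##.#.: next=#  (t=0,i=2, bit26=1)
  nb ##..#: next=.  (t=6,i=2, bit25=0)
  nb ##...: next=#  (t=1,i=7, bit24=1)
  nb #.###: next=.  (t=0,i=7, bit23=0)
  nb #.##.: next=#  (t=2,i=7, bit22=1)
  nb #.#.#: next=#  (t=0,i=3, bit21=1)
  nb #.#..: next=#  (t=2,i=2, bit20=1)
  nb #..##: next=.  (t=6,i=3, bit19=0)
  nb #..#.: next=.  (t=2,i=4, bit18=0)
  nb #...#: next=#  (t=1,i=8, bit17=1)
  nb #....: next=#  (t=1,i=12, bit16=1)
  nb .####: next=.  (t=0,i=8, bit15=0)
  nb .###.: next=.  (t=0,i=0, bit14=0)
  nb .##.#: next=.  (t=2,i=8, bit13=0)
  nb .##..: next=#  (t=3,i=2, bit12=1)
  nb .#.##: next=#  (t=0,i=6, bit11=1)
  nb .#.#.: next=#  (t=0,i=4, bit10=1)
  nb .#..#: next=.  (t=2,i=3, bit9=0)
  nb .#...: next=.  (t=1,i=11, bit8=0)
  nb ..###: next=#  (t=1,i=2, bit7=1)
  nb ..##.: next=#  (t=3,i=1, bit6=1)
  nb ..#.#: next=.  (t=2,i=5, bit5=0)
  nb ..#..: next=#  (t=1,i=10, bit4=1)
  nb ...##: next=.  (t=1,i=1, bit3=0)
  nb ...#.: next=.  (t=1,i=9, bit2=0)
  nb ....#: next=#  (t=1,i=0, bit1=1)
  nb .....: next=#  (t=1,i=13, bit0=1)
  bits 01000101011100110001110011010011 = 1165171923

1165171923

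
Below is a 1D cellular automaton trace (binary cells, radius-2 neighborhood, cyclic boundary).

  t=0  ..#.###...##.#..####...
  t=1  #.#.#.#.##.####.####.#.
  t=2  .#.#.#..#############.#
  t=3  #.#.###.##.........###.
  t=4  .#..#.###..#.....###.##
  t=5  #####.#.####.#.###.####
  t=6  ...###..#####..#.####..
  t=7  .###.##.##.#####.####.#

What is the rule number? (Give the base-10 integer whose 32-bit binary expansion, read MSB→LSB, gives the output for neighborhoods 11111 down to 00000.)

  ##### -> .   bit 31 = 0  t=2,i=10
  ####. -> #   bit 30 = 1  t=0,i=18
  ###.# -> #   bit 29 = 1  t=1,i=14
  ###.. -> #   bit 28 = 1  t=0,i=6
  ##.## -> #   bit 27 = 1  t=1,i=10
  ##.#. -> #   bit 26 = 1  t=0,i=12
  ##..# -> #   bit 25 = 1  t=4,i=9
  ##... -> .   bit 24 = 0  t=0,i=7
  #.### -> #   bit 23 = 1  t=0,i=4
  #.##. -> #   bit 22 = 1  t=1,i=8
  #.#.# -> .   bit 21 = 0  t=1,i=0
  #.#.. -> #   bit 20 = 1  t=0,i=13
  #..## -> .   bit 19 = 0  t=0,i=15
  #..#. -> #   bit 18 = 1  t=4,i=3
  #...# -> #   bit 17 = 1  t=0,i=8
  #.... -> #   bit 16 = 1  t=0,i=21
  .#### -> #   bit 15 = 1  t=0,i=17
  .###. -> .   bit 14 = 0  t=0,i=5
  .##.# -> #   bit 13 = 1  t=0,i=11
  .##.. -> .   bit 12 = 0  t=3,i=9
  .#.## -> .   bit 11 = 0  t=0,i=3
  .#.#. -> #   bit 10 = 1  t=1,i=1
  .#..# -> #   bit 9 = 1  t=0,i=14
  .#... -> .   bit 8 = 0  t=4,i=12
  ..### -> #   bit 7 = 1  t=0,i=16
  ..##. -> .   bit 6 = 0  t=0,i=10
  ..#.# -> #   bit 5 = 1  t=0,i=2
  ..#.. -> #   bit 4 = 1  t=4,i=11
  ...## -> #   bit 3 = 1  t=0,i=9
  ...#. -> .   bit 2 = 0  t=0,i=1
  ....# -> #   bit 1 = 1  t=0,i=0
  ..... -> .   bit 0 = 0  t=0,i=22
  bits 01111110110101111010011010111010 = 2128062138

2128062138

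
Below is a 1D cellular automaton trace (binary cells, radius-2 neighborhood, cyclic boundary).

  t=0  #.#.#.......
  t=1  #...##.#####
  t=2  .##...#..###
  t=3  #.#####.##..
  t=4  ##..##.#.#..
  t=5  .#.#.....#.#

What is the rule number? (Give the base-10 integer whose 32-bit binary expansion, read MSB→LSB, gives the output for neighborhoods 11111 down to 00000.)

  nb #####: next=#  (t=1,i=9, bit31=1)
  nb ####.: next=#  (t=1,i=11, bit30=1)
  nb ###.#: next=.  (t=2,i=11, bit29=0)
  nb ###..: next=.  (t=1,i=0, bit28=0)
  nb ##.##: next=#  (t=1,i=6, bit27=1)
  nb ##.#.: next=.  (t=4,i=6, bit26=0)
  nb ##..#: next=.  (t=3,i=10, bit25=0)
  nb ##...: next=#  (t=1,i=1, bit24=1)
  nb #.###: next=.  (t=1,i=7, bit23=0)
  nb #.##.: next=.  (t=2,i=1, bit22=0)
  nb #.#.#: next=.  (t=0,i=2, bit21=0)
  nb #.#..: next=#  (t=0,i=4, bit20=1)
  nb #..##: next=#  (t=2,i=8, bit19=1)
  nb #..#.: next=.  (t=3,i=11, bit18=0)
  nb #...#: next=#  (t=1,i=2, bit17=1)
  nb #....: next=.  (t=0,i=6, bit16=0)
  nb .####: next=.  (t=1,i=8, bit15=0)
  nb .###.: next=.  (t=2,i=10, bit14=0)
  nb .##.#: next=.  (t=1,i=5, bit13=0)
  nb .##..: next=#  (t=2,i=2, bit12=1)
  nb .#.##: next=#  (t=3,i=1, bit11=1)
  nb .#.#.: next=.  (t=0,i=1, bit10=0)
  nb .#..#: next=.  (t=2,i=7, bit9=0)
  nb .#...: next=#  (t=0,i=5, bit8=1)
  nb ..###: next=#  (t=2,i=9, bit7=1)
  nb ..##.: next=.  (t=1,i=4, bit6=0)
  nb ..#.#: next=#  (t=0,i=0, bit5=1)
  nb ..#..: next=#  (t=2,i=6, bit4=1)
  nb ...##: next=.  (t=1,i=3, bit3=0)
  nb ...#.: next=#  (t=0,i=11, bit2=1)
  nb ....#: next=#  (t=0,i=10, bit1=1)
  nb .....: next=#  (t=0,i=7, bit0=1)
  bits 11001001000110100001100110110111 = 3373930935

3373930935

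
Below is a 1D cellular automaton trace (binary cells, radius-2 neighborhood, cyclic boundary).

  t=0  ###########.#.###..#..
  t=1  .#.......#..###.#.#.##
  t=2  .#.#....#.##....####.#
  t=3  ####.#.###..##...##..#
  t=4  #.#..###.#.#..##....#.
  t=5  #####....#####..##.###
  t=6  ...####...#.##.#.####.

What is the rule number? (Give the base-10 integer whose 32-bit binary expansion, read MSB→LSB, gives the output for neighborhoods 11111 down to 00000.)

1505734180

  #####|.  b31=0 t=0,i=2
  ####.|#  b30=1 t=0,i=9
  ###.#|.  b29=0 t=0,i=10
  ###..|#  b28=1 t=0,i=16
  ##.##|#  b27=1 t=5,i=18
  ##.#.|.  b26=0 t=0,i=11
  ##..#|.  b25=0 t=0,i=17
  ##...|#  b24=1 t=2,i=12
  #.###|#  b23=1 t=0,i=14
  #.##.|.  b22=0 t=1,i=20
  #.#.#|#  b21=1 t=0,i=12
  #.#..|#  b20=1 t=1,i=1
  #..##|#  b19=1 t=0,i=21
  #..#.|#  b18=1 t=0,i=18
  #...#|#  b17=1 t=3,i=15
  #....|#  b16=1 t=1,i=3
  .####|#  b15=1 t=0,i=1
  .###.|.  b14=0 t=0,i=15
  .##.#|#  b13=1 t=1,i=21
  .##..|.  b12=0 t=2,i=11
  .#.##|#  b11=1 t=0,i=13
  .#.#.|#  b10=1 t=1,i=17
  .#..#|#  b9=1 t=0,i=20
  .#...|.  b8=0 t=1,i=2
  ..###|.  b7=0 t=0,i=0
  ..##.|.  b6=0 t=3,i=12
  ..#.#|#  b5=1 t=2,i=8
  ..#..|.  b4=0 t=0,i=19
  ...##|.  b3=0 t=2,i=15
  ...#.|#  b2=1 t=1,i=8
  ....#|.  b1=0 t=1,i=7
  .....|.  b0=0 t=1,i=4
  bits 01011001101111111010111000100100 = 1505734180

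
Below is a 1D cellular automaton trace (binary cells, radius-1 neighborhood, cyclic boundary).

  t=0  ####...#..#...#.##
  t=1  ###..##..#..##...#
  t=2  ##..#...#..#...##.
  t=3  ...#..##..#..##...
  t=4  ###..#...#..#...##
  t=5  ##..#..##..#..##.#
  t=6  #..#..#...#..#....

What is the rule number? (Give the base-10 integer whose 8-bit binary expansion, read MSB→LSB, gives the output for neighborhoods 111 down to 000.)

  nb ###: next=#  (t=0,i=0, bit7=1)
  nb ##.: next=.  (t=0,i=3, bit6=0)
  nb #.#: next=.  (t=0,i=15, bit5=0)
  nb #..: next=.  (t=0,i=4, bit4=0)
  nb .##: next=.  (t=0,i=16, bit3=0)
  nb .#.: next=.  (t=0,i=7, bit2=0)
  nb ..#: next=#  (t=0,i=6, bit1=1)
  nb ...: next=#  (t=0,i=5, bit0=1)
  bits 10000011 = 131

131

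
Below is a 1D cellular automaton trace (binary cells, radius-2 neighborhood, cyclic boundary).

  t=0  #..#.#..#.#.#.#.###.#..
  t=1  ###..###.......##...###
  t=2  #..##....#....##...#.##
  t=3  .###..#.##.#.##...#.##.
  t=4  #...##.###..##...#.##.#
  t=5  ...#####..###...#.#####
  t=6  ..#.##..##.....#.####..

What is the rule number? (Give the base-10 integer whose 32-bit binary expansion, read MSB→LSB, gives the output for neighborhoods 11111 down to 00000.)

  #####|#  b31=1 t=1,i=0
  ####.|.  b30=0 t=1,i=1
  ###.#|.  b29=0 t=0,i=18
  ###..|.  b28=0 t=1,i=2
  ##.##|#  b27=1 t=4,i=6
  ##.#.|.  b26=0 t=0,i=19
  ##..#|#  b25=1 t=1,i=3
  ##...|.  b24=0 t=1,i=8
  #.###|#  b23=1 t=0,i=16
  #.##.|#  b22=1 t=3,i=8
  #.#.#|.  b21=0 t=0,i=10
  #.#..|#  b20=1 t=0,i=5
  #..##|#  b19=1 t=1,i=4
  #..#.|#  b18=1 t=0,i=2
  #...#|.  b17=0 t=1,i=18
  #....|#  b16=1 t=1,i=9
  .####|#  b15=1 t=1,i=21
  .###.|.  b14=0 t=0,i=17
  .##.#|#  b13=1 t=3,i=9
  .##..|.  b12=0 t=1,i=16
  .#.##|#  b11=1 t=0,i=15
  .#.#.|.  b10=0 t=0,i=4
  .#..#|#  b9=1 t=0,i=1
  .#...|.  b8=0 t=2,i=10
  ..###|.  b7=0 t=1,i=5
  ..##.|#  b6=1 t=1,i=15
  ..#.#|.  b5=0 t=0,i=3
  ..#..|#  b4=1 t=0,i=0
  ...##|#  b3=1 t=1,i=14
  ...#.|#  b2=1 t=2,i=8
  ....#|.  b1=0 t=1,i=13
  .....|.  b0=0 t=1,i=10
  bits 10001010110111011010101001011100 = 2329782876

2329782876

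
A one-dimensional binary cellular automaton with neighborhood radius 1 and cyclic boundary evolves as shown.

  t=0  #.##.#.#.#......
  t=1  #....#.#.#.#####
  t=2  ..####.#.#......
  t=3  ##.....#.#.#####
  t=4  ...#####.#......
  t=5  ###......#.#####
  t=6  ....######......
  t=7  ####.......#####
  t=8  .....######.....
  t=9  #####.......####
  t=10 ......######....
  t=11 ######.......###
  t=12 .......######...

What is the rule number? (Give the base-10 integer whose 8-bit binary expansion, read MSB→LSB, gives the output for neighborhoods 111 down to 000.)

7

  ### -> .   bit 7 = 0  t=1,i=12
  ##. -> .   bit 6 = 0  t=0,i=3
  #.# -> .   bit 5 = 0  t=0,i=1
  #.. -> .   bit 4 = 0  t=0,i=10
  .## -> .   bit 3 = 0  t=0,i=2
  .#. -> #   bit 2 = 1  t=0,i=0
  ..# -> #   bit 1 = 1  t=0,i=15
  ... -> #   bit 0 = 1  t=0,i=11
  bits 00000111 = 7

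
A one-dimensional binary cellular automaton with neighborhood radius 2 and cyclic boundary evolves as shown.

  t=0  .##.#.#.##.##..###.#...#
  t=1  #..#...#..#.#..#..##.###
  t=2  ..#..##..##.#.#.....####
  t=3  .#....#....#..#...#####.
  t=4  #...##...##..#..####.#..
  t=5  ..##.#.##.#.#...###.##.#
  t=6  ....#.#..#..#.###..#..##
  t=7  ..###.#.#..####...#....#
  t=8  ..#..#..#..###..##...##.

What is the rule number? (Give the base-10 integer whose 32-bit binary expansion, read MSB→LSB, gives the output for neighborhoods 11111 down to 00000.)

  #####|.  b31=0 t=3,i=20
  ####.|#  b30=1 t=1,i=23
  ###.#|.  b29=0 t=0,i=17
  ###..|.  b28=0 t=1,i=0
  ##.##|#  b27=1 t=0,i=10
  ##.#.|#  b26=1 t=0,i=3
  ##..#|.  b25=0 t=0,i=13
  ##...|.  b24=0 t=4,i=6
  #.###|#  b23=1 t=1,i=21
  #.##.|.  b22=0 t=0,i=1
  #.#.#|.  b21=0 t=0,i=4
  #.#..|#  b20=1 t=0,i=19
  #..##|.  b19=0 t=0,i=14
  #..#.|#  b18=1 t=1,i=2
  #...#|#  b17=1 t=0,i=21
  #....|.  b16=0 t=2,i=16
  .####|#  b15=1 t=1,i=22
  .###.|.  b14=0 t=0,i=16
  .##.#|.  b13=0 t=0,i=2
  .##..|#  b12=1 t=0,i=12
  .#.##|#  b11=1 t=0,i=0
  .#.#.|.  b10=0 t=0,i=5
  .#..#|.  b9=0 t=1,i=8
  .#...|.  b8=0 t=0,i=20
  ..###|#  b7=1 t=0,i=15
  ..##.|.  b6=0 t=1,i=18
  ..#.#|#  b5=1 t=0,i=23
  ..#..|.  b4=0 t=1,i=3
  ...##|#  b3=1 t=2,i=19
  ...#.|#  b2=1 t=0,i=22
  ....#|#  b1=1 t=2,i=18
  .....|.  b0=0 t=2,i=17
  bits 01001100100101101001100010101110 = 1284937902

1284937902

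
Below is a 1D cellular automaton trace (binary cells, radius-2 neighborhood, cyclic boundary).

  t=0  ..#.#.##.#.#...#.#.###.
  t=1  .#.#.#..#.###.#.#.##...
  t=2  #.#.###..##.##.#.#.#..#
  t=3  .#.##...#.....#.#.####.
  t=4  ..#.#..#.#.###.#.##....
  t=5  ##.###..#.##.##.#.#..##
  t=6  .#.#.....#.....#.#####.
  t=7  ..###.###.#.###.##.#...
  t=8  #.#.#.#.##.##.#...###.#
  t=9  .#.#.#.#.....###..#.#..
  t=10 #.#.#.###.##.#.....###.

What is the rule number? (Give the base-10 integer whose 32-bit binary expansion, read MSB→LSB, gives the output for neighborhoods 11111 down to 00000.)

  #####|#  b31=1 t=6,i=19
  ####.|.  b30=0 t=3,i=20
  ###.#|#  b29=1 t=1,i=12
  ###..|.  b28=0 t=0,i=21
  ##.##|.  b27=0 t=2,i=11
  ##.#.|#  b26=1 t=0,i=8
  ##..#|.  b25=0 t=2,i=7
  ##...|.  b24=0 t=0,i=22
  #.###|#  b23=1 t=0,i=19
  #.##.|.  b22=0 t=0,i=6
  #.#.#|.  b21=0 t=0,i=4
  #.#..|#  b20=1 t=0,i=11
  #..##|#  b19=1 t=2,i=8
  #..#.|.  b18=0 t=1,i=7
  #...#|.  b17=0 t=0,i=0
  #....|.  b16=0 t=1,i=21
  .####|.  b15=0 t=3,i=19
  .###.|.  b14=0 t=0,i=20
  .##.#|.  b13=0 t=0,i=7
  .##..|#  b12=1 t=1,i=19
  .#.##|#  b11=1 t=0,i=5
  .#.#.|#  b10=1 t=0,i=3
  .#..#|#  b9=1 t=1,i=6
  .#...|#  b8=1 t=0,i=12
  ..###|#  b7=1 t=5,i=21
  ..##.|.  b6=0 t=2,i=9
  ..#.#|.  b5=0 t=0,i=2
  ..#..|.  b4=0 t=3,i=8
  ...##|.  b3=0 t=7,i=1
  ...#.|#  b2=1 t=0,i=1
  ....#|#  b1=1 t=1,i=22
  .....|#  b0=1 t=3,i=11
  bits 10100100100110000001111110000111 = 2761432967

2761432967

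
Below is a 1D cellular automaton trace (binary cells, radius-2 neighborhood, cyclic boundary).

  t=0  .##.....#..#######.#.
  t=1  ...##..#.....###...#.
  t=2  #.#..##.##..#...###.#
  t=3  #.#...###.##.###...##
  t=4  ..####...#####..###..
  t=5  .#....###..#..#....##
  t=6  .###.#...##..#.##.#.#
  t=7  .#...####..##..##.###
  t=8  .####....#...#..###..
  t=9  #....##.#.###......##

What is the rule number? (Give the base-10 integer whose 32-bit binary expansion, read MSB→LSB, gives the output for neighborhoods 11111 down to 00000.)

  [31] ##### => #  t=0,i=13
  [30] ####. => .  t=0,i=16
  [29] ###.# => .  t=0,i=17
  [28] ###.. => .  t=1,i=15
  [27] ##.## => #  t=2,i=7
  [26] ##.#. => .  t=0,i=18
  [25] ##..# => #  t=1,i=5
  [24] ##... => #  t=0,i=3
  [23] #.### => #  t=3,i=13
  [22] #.##. => #  t=2,i=8
  [21] #.#.# => #  t=6,i=18
  [20] #.#.. => #  t=0,i=19
  [19] #..## => .  t=0,i=0
  [18] #..#. => #  t=1,i=6
  [17] #...# => #  t=1,i=17
  [16] #.... => #  t=0,i=4
  [15] .#### => .  t=0,i=12
  [14] .###. => .  t=1,i=14
  [13] .##.# => #  t=2,i=0
  [12] .##.. => .  t=0,i=2
  [11] .#.## => .  t=6,i=0
  [10] .#.#. => #  t=6,i=19
  [9] .#..# => .  t=0,i=9
  [8] .#... => #  t=1,i=8
  [7] ..### => .  t=0,i=11
  [6] ..##. => .  t=0,i=1
  [5] ..#.# => .  t=6,i=13
  [4] ..#.. => .  t=0,i=8
  [3] ...## => #  t=1,i=2
  [2] ...#. => #  t=0,i=7
  [1] ....# => .  t=0,i=6
  [0] ..... => .  t=0,i=5
  bits 10001011111101110010010100001100 = 2348229900

2348229900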